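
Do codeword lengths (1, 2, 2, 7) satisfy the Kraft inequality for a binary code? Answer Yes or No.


Kraft sum = sum(2^(-l_i)) = 1.0078, need <= 1. Result: violated (a binary prefix-free code with these lengths cannot exist)

No


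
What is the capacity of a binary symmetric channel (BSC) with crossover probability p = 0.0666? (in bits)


H(p) = -p*log2(p) - (1-p)*log2(1-p) = -0.0666*log2(0.0666) - 0.9334*log2(0.9334) = 0.260295 + 0.092810 = 0.3531. C = 1 - H(p) = 1 - 0.3531 = 0.6469

0.6469 bits


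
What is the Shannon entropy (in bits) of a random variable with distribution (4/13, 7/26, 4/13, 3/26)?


H = -sum(p_i * log2(p_i)). Terms: -(4/13)*log2(4/13) = 0.523212; -(7/26)*log2(7/26) = 0.509677; -(4/13)*log2(4/13) = 0.523212; -(3/26)*log2(3/26) = 0.359478. H = 0.523212 + 0.509677 + 0.523212 + 0.359478 = 1.9156

1.9156 bits


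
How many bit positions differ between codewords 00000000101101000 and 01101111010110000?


Count differing positions: . ^ ^ . ^ ^ ^ ^ ^ ^ ^ . ^ ^ . . . = 11 differences

11


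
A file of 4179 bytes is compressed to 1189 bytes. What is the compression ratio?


Ratio = original / compressed = 4179 / 1189 = 3.5147

3.5147


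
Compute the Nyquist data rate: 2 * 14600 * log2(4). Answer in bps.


Rate = 2 * B * log2(M) = 2 * 14600 * 2.0 = 58400.0

58400.0 bps


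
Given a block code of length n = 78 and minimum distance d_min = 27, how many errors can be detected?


Detection capability = d_min - 1 = 27 - 1 = 26

26 errors


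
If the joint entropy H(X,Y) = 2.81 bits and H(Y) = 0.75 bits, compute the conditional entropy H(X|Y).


H(X|Y) = H(X,Y) - H(Y) = 2.81 - 0.75 = 2.06

2.06 bits


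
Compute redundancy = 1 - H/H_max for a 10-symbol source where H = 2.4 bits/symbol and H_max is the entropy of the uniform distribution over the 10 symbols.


H_max = log2(K) = log2(10) = 3.3219 bits/symbol. Redundancy = 1 - H/H_max = 1 - 2.4/3.3219 = 1 - 0.7225 = 0.2775

0.2775


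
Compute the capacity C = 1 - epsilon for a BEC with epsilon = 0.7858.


C = 1 - epsilon = 1 - 0.7858 = 0.2142

0.2142 bits


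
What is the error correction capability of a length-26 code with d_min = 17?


Correction capability = floor((d-1)/2) = floor((17-1)/2) = 8

8 errors


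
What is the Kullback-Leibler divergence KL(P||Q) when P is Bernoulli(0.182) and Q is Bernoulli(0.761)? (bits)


KL = p*log2(p/q) + (1-p)*log2((1-p)/(1-q)) = 0.182*log2(0.182/0.761) + 0.818*log2(0.818/0.239) = 1.0764

1.0764 bits


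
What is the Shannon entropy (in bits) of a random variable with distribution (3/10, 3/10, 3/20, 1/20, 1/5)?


H = -sum(p_i * log2(p_i)). Terms: -(3/10)*log2(3/10) = 0.521090; -(3/10)*log2(3/10) = 0.521090; -(3/20)*log2(3/20) = 0.410545; -(1/20)*log2(1/20) = 0.216096; -(1/5)*log2(1/5) = 0.464386. H = 0.521090 + 0.521090 + 0.410545 + 0.216096 + 0.464386 = 2.1332

2.1332 bits


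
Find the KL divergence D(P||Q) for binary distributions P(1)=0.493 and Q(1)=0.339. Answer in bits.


KL = p*log2(p/q) + (1-p)*log2((1-p)/(1-q)) = 0.493*log2(0.493/0.339) + 0.507*log2(0.507/0.661) = 0.0724

0.0724 bits


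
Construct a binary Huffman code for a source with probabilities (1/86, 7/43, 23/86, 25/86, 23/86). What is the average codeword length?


Huffman construction (repeatedly merge the two least-probable nodes; each merge adds 1 bit to every symbol beneath it): 1/86 + 7/43 = 15/86; 15/86 + 23/86 = 19/43; 23/86 + 25/86 = 24/43; 19/43 + 24/43 = 1. Resulting codeword lengths (in the order the probabilities were given): (3, 3, 2, 2, 2). L_avg = sum(p_i * l_i) = 1/86*3 + 7/43*3 + 23/86*2 + 25/86*2 + 23/86*2 = 187/86 = 2.1744

2.1744 bits


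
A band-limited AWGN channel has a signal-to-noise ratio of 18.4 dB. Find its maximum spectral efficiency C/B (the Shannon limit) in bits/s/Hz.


SNR_linear = 10^(18.4/10) = 69.1831; C/B = log2(1 + SNR_linear) = log2(1 + 69.1831) = 6.1331

6.1331 bits/s/Hz


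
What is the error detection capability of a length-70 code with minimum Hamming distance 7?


Detection capability = d_min - 1 = 7 - 1 = 6

6 errors


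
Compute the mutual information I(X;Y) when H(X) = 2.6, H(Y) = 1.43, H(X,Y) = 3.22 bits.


I(X;Y) = H(X) + H(Y) - H(X,Y) = 2.6 + 1.43 - 3.22 = 0.81

0.81 bits


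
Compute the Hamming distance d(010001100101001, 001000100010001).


Count differing positions: . ^ ^ . . ^ . . . ^ ^ ^ . . . = 6 differences

6


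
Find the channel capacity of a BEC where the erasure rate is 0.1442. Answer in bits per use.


C = 1 - epsilon = 1 - 0.1442 = 0.8558

0.8558 bits


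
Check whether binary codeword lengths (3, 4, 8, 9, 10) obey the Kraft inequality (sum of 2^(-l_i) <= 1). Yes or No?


Kraft sum = sum(2^(-l_i)) = 0.1943, need <= 1. Result: satisfied (a binary prefix-free code with these lengths exists)

Yes


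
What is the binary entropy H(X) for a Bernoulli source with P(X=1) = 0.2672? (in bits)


H = -p*log2(p) - (1-p)*log2(1-p). -0.2672*log2(0.2672) = 0.508751; -0.7328*log2(0.7328) = 0.328667. H = 0.508751 + 0.328667 = 0.8374

0.8374 bits


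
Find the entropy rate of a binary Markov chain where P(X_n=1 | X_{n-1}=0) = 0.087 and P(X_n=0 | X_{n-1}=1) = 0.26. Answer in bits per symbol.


Stationary distribution: pi_0 = p10/(p01+p10) = 0.7493, pi_1 = 0.2507. Entropy rate H' = pi_0*H(p01) + pi_1*H(p10) = 0.7493*0.4264 + 0.2507*0.8267 = 0.5268

0.5268 bits/symbol


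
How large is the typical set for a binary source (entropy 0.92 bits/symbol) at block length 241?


log2|A_typical| = nH = 241 * 0.92 = 221.72, so |A_typical| ~ 2^221.72 = 5.551e+66

5.551e+66


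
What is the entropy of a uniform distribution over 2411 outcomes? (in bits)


H = log2(n) = log2(2411) = 11.2354

11.2354 bits


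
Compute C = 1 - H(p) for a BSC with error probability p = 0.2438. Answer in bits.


H(p) = -p*log2(p) - (1-p)*log2(1-p) = -0.2438*log2(0.2438) - 0.7562*log2(0.7562) = 0.496433 + 0.304870 = 0.8013. C = 1 - H(p) = 1 - 0.8013 = 0.1987

0.1987 bits


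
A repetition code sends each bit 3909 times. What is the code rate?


Rate = k/n = 1/3909

1/3909


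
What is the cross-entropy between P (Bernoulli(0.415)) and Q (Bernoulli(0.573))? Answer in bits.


H(P,Q) = -p*log2(q) - (1-p)*log2(1-q). -0.415*log2(0.573) = 0.333408; -0.585*log2(0.427) = 0.718200. H(P,Q) = 0.333408 + 0.718200 = 1.0516

1.0516 bits


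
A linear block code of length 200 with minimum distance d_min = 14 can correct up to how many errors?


Correction capability = floor((d-1)/2) = floor((14-1)/2) = 6

6 errors


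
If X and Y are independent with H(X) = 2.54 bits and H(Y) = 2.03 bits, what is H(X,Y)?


For independent variables, H(X,Y) = H(X) + H(Y) = 2.54 + 2.03 = 4.57

4.57 bits


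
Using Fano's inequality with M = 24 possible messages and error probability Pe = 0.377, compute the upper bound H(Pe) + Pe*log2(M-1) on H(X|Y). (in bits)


H(Pe) = -Pe*log2(Pe) - (1-Pe)*log2(1-Pe) = -0.377*log2(0.377) - 0.623*log2(0.623) = 0.530576 + 0.425320 = 0.9559. Pe*log2(M-1) = 0.377*log2(23) = 1.705383. Bound = H(Pe) + Pe*log2(M-1) = 0.530576 + 0.425320 + 1.705383 = 2.6613

2.6613 bits


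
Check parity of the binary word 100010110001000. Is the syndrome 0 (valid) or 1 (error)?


Syndrome = XOR of all bits = 1 XOR 0 XOR 0 XOR 0 XOR 1 XOR 0 XOR 1 XOR 1 XOR 0 XOR 0 XOR 0 XOR 1 XOR 0 XOR 0 XOR 0 = 1

1


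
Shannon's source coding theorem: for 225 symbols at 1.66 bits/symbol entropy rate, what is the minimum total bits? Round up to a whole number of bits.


Minimum bits >= n * H = 225 * 1.66 = 373.5, rounded up to a whole number of bits = 374

374 bits


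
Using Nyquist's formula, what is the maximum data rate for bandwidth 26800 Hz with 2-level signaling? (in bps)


Rate = 2 * B * log2(M) = 2 * 26800 * 1.0 = 53600.0

53600.0 bps


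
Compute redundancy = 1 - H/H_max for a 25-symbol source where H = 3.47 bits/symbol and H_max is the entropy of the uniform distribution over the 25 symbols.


H_max = log2(K) = log2(25) = 4.6439 bits/symbol. Redundancy = 1 - H/H_max = 1 - 3.47/4.6439 = 1 - 0.7472 = 0.2528

0.2528


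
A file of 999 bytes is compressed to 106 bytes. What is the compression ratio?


Ratio = original / compressed = 999 / 106 = 9.4245

9.4245


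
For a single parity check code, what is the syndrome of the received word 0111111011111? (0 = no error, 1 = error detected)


Syndrome = XOR of all bits = 0 XOR 1 XOR 1 XOR 1 XOR 1 XOR 1 XOR 1 XOR 0 XOR 1 XOR 1 XOR 1 XOR 1 XOR 1 = 1

1


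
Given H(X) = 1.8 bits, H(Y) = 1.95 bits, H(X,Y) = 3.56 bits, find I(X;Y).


I(X;Y) = H(X) + H(Y) - H(X,Y) = 1.8 + 1.95 - 3.56 = 0.19

0.19 bits


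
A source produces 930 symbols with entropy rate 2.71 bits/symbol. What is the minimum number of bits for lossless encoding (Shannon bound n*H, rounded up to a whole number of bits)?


Minimum bits >= n * H = 930 * 2.71 = 2520.3, rounded up to a whole number of bits = 2521

2521 bits


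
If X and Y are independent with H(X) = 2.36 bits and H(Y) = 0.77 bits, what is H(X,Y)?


For independent variables, H(X,Y) = H(X) + H(Y) = 2.36 + 0.77 = 3.13

3.13 bits


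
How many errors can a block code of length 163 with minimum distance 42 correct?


Correction capability = floor((d-1)/2) = floor((42-1)/2) = 20

20 errors


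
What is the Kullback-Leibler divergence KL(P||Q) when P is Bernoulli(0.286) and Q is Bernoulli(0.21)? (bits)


KL = p*log2(p/q) + (1-p)*log2((1-p)/(1-q)) = 0.286*log2(0.286/0.21) + 0.714*log2(0.714/0.79) = 0.0233

0.0233 bits


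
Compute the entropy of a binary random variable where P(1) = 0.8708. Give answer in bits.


H = -p*log2(p) - (1-p)*log2(1-p). -0.8708*log2(0.8708) = 0.173800; -0.1292*log2(0.1292) = 0.381440. H = 0.173800 + 0.381440 = 0.5552

0.5552 bits


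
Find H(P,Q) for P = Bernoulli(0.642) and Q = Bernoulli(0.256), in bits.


H(P,Q) = -p*log2(q) - (1-p)*log2(1-q). -0.642*log2(0.256) = 1.262034; -0.358*log2(0.744) = 0.152732. H(P,Q) = 1.262034 + 0.152732 = 1.4148

1.4148 bits


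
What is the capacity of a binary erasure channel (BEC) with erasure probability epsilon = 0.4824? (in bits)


C = 1 - epsilon = 1 - 0.4824 = 0.5176

0.5176 bits


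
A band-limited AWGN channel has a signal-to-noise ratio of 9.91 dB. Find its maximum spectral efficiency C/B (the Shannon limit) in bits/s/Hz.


SNR_linear = 10^(9.91/10) = 9.7949; C/B = log2(1 + SNR_linear) = log2(1 + 9.7949) = 3.4323

3.4323 bits/s/Hz


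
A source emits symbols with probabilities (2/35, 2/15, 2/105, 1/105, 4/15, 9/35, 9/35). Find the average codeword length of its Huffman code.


Huffman construction (repeatedly merge the two least-probable nodes; each merge adds 1 bit to every symbol beneath it): 1/105 + 2/105 = 1/35; 1/35 + 2/35 = 3/35; 3/35 + 2/15 = 23/105; 23/105 + 9/35 = 10/21; 9/35 + 4/15 = 11/21; 10/21 + 11/21 = 1. Resulting codeword lengths (in the order the probabilities were given): (4, 3, 5, 5, 2, 2, 2). L_avg = sum(p_i * l_i) = 2/35*4 + 2/15*3 + 2/105*5 + 1/105*5 + 4/15*2 + 9/35*2 + 9/35*2 = 7/3 = 2.3333

2.3333 bits


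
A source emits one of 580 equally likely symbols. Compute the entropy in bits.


H = log2(n) = log2(580) = 9.1799

9.1799 bits


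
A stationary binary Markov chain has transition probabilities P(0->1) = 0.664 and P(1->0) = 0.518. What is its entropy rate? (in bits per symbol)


Stationary distribution: pi_0 = p10/(p01+p10) = 0.4382, pi_1 = 0.5618. Entropy rate H' = pi_0*H(p01) + pi_1*H(p10) = 0.4382*0.9209 + 0.5618*0.9991 = 0.9648

0.9648 bits/symbol


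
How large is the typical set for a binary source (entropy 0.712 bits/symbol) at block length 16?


log2|A_typical| = nH = 16 * 0.712 = 11.392, so |A_typical| ~ 2^11.392 = 2.687e+03

2.687e+03


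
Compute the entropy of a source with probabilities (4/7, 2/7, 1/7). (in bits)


H = -sum(p_i * log2(p_i)). Terms: -(4/7)*log2(4/7) = 0.461346; -(2/7)*log2(2/7) = 0.516387; -(1/7)*log2(1/7) = 0.401051. H = 0.461346 + 0.516387 + 0.401051 = 1.3788

1.3788 bits


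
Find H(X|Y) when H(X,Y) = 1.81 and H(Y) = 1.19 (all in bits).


H(X|Y) = H(X,Y) - H(Y) = 1.81 - 1.19 = 0.62

0.62 bits


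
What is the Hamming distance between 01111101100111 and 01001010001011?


Count differing positions: . . ^ ^ . ^ ^ ^ ^ . ^ ^ . . = 8 differences

8


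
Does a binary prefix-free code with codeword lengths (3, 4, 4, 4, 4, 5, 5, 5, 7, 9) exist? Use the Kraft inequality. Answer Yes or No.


Kraft sum = sum(2^(-l_i)) = 0.4785, need <= 1. Result: satisfied (a binary prefix-free code with these lengths exists)

Yes


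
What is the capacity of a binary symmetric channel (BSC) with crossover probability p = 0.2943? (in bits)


H(p) = -p*log2(p) - (1-p)*log2(1-p) = -0.2943*log2(0.2943) - 0.7057*log2(0.7057) = 0.519334 + 0.354878 = 0.8742. C = 1 - H(p) = 1 - 0.8742 = 0.1258

0.1258 bits


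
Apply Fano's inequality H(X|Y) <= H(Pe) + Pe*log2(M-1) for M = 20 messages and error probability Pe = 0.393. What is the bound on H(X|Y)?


H(Pe) = -Pe*log2(Pe) - (1-Pe)*log2(1-Pe) = -0.393*log2(0.393) - 0.607*log2(0.607) = 0.529528 + 0.437181 = 0.9667. Pe*log2(M-1) = 0.393*log2(19) = 1.669436. Bound = H(Pe) + Pe*log2(M-1) = 0.529528 + 0.437181 + 1.669436 = 2.6361

2.6361 bits


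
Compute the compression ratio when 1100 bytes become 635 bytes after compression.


Ratio = original / compressed = 1100 / 635 = 1.7323

1.7323


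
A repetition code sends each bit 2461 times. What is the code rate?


Rate = k/n = 1/2461

1/2461


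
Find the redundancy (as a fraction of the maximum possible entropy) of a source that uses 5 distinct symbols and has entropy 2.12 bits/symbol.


H_max = log2(K) = log2(5) = 2.3219 bits/symbol. Redundancy = 1 - H/H_max = 1 - 2.12/2.3219 = 1 - 0.913 = 0.087

0.087


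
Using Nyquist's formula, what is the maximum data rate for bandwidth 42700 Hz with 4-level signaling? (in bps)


Rate = 2 * B * log2(M) = 2 * 42700 * 2.0 = 170800.0

170800.0 bps


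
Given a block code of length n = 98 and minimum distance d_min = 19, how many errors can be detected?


Detection capability = d_min - 1 = 19 - 1 = 18

18 errors


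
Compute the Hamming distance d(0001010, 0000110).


Count differing positions: . . . ^ ^ . . = 2 differences

2


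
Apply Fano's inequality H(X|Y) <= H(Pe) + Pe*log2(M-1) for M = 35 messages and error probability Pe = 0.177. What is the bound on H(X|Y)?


H(Pe) = -Pe*log2(Pe) - (1-Pe)*log2(1-Pe) = -0.177*log2(0.177) - 0.823*log2(0.823) = 0.442178 + 0.231292 = 0.6735. Pe*log2(M-1) = 0.177*log2(34) = 0.900481. Bound = H(Pe) + Pe*log2(M-1) = 0.442178 + 0.231292 + 0.900481 = 1.574

1.574 bits


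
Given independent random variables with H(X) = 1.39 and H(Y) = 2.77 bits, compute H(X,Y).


For independent variables, H(X,Y) = H(X) + H(Y) = 1.39 + 2.77 = 4.16

4.16 bits


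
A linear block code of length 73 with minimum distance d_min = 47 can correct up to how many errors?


Correction capability = floor((d-1)/2) = floor((47-1)/2) = 23

23 errors


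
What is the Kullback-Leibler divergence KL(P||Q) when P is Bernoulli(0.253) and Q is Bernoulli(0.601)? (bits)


KL = p*log2(p/q) + (1-p)*log2((1-p)/(1-q)) = 0.253*log2(0.253/0.601) + 0.747*log2(0.747/0.399) = 0.36

0.36 bits


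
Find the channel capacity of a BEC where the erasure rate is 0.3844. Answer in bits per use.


C = 1 - epsilon = 1 - 0.3844 = 0.6156

0.6156 bits


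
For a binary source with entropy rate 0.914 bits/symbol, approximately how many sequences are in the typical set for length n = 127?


log2|A_typical| = nH = 127 * 0.914 = 116.078, so |A_typical| ~ 2^116.078 = 8.769e+34

8.769e+34


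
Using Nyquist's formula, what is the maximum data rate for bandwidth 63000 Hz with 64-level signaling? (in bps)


Rate = 2 * B * log2(M) = 2 * 63000 * 6.0 = 756000.0

756000.0 bps


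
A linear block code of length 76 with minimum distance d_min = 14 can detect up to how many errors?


Detection capability = d_min - 1 = 14 - 1 = 13

13 errors


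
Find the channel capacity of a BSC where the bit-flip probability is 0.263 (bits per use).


H(p) = -p*log2(p) - (1-p)*log2(1-p) = -0.263*log2(0.263) - 0.737*log2(0.737) = 0.506766 + 0.324474 = 0.8312. C = 1 - H(p) = 1 - 0.8312 = 0.1688

0.1688 bits


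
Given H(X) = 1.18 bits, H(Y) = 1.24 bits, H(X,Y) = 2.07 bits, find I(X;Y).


I(X;Y) = H(X) + H(Y) - H(X,Y) = 1.18 + 1.24 - 2.07 = 0.35

0.35 bits


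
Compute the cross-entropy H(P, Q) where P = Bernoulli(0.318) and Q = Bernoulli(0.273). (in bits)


H(P,Q) = -p*log2(q) - (1-p)*log2(1-q). -0.318*log2(0.273) = 0.595623; -0.682*log2(0.727) = 0.313701. H(P,Q) = 0.595623 + 0.313701 = 0.9093

0.9093 bits


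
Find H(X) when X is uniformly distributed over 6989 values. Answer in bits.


H = log2(n) = log2(6989) = 12.7709

12.7709 bits


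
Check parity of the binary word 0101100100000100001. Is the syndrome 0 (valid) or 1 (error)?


Syndrome = XOR of all bits = 0 XOR 1 XOR 0 XOR 1 XOR 1 XOR 0 XOR 0 XOR 1 XOR 0 XOR 0 XOR 0 XOR 0 XOR 0 XOR 1 XOR 0 XOR 0 XOR 0 XOR 0 XOR 1 = 0

0


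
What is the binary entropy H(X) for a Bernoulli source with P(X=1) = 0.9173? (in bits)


H = -p*log2(p) - (1-p)*log2(1-p). -0.9173*log2(0.9173) = 0.114235; -0.0827*log2(0.0827) = 0.297387. H = 0.114235 + 0.297387 = 0.4116

0.4116 bits


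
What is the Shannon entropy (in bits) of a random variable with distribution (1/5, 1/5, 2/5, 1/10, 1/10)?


H = -sum(p_i * log2(p_i)). Terms: -(1/5)*log2(1/5) = 0.464386; -(1/5)*log2(1/5) = 0.464386; -(2/5)*log2(2/5) = 0.528771; -(1/10)*log2(1/10) = 0.332193; -(1/10)*log2(1/10) = 0.332193. H = 0.464386 + 0.464386 + 0.528771 + 0.332193 + 0.332193 = 2.1219

2.1219 bits


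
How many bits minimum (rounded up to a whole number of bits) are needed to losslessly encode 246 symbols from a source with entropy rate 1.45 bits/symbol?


Minimum bits >= n * H = 246 * 1.45 = 356.7, rounded up to a whole number of bits = 357

357 bits


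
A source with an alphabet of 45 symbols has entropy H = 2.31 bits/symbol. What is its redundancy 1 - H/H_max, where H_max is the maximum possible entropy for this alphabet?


H_max = log2(K) = log2(45) = 5.4919 bits/symbol. Redundancy = 1 - H/H_max = 1 - 2.31/5.4919 = 1 - 0.4206 = 0.5794

0.5794


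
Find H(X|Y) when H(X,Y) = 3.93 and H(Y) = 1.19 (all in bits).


H(X|Y) = H(X,Y) - H(Y) = 3.93 - 1.19 = 2.74

2.74 bits


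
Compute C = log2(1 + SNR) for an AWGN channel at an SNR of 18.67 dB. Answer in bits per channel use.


SNR_linear = 10^(18.67/10) = 73.6207; C = log2(1 + SNR_linear) = log2(1 + 73.6207) = 6.2215

6.2215 bits/channel use


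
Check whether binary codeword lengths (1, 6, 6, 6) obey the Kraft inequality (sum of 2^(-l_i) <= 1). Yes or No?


Kraft sum = sum(2^(-l_i)) = 0.5469, need <= 1. Result: satisfied (a binary prefix-free code with these lengths exists)

Yes


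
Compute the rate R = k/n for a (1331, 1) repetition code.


Rate = k/n = 1/1331

1/1331


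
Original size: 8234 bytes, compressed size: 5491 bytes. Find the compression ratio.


Ratio = original / compressed = 8234 / 5491 = 1.4995

1.4995


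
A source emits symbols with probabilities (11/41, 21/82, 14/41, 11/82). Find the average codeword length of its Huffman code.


Huffman construction (repeatedly merge the two least-probable nodes; each merge adds 1 bit to every symbol beneath it): 11/82 + 21/82 = 16/41; 11/41 + 14/41 = 25/41; 16/41 + 25/41 = 1. Resulting codeword lengths (in the order the probabilities were given): (2, 2, 2, 2). L_avg = sum(p_i * l_i) = 11/41*2 + 21/82*2 + 14/41*2 + 11/82*2 = 2

2.0 bits


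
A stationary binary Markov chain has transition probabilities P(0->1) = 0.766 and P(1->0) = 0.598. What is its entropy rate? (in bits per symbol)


Stationary distribution: pi_0 = p10/(p01+p10) = 0.4384, pi_1 = 0.5616. Entropy rate H' = pi_0*H(p01) + pi_1*H(p10) = 0.4384*0.7849 + 0.5616*0.9721 = 0.89

0.89 bits/symbol


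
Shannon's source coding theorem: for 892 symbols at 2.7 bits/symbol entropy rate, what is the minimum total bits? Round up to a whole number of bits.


Minimum bits >= n * H = 892 * 2.7 = 2408.4, rounded up to a whole number of bits = 2409

2409 bits


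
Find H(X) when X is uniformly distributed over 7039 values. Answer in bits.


H = log2(n) = log2(7039) = 12.7812

12.7812 bits


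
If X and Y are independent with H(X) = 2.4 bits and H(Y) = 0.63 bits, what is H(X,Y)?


For independent variables, H(X,Y) = H(X) + H(Y) = 2.4 + 0.63 = 3.03

3.03 bits


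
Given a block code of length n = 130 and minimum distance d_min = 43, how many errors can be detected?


Detection capability = d_min - 1 = 43 - 1 = 42

42 errors


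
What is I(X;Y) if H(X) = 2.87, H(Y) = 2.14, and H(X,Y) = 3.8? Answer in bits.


I(X;Y) = H(X) + H(Y) - H(X,Y) = 2.87 + 2.14 - 3.8 = 1.21

1.21 bits


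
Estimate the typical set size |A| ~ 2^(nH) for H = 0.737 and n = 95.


log2|A_typical| = nH = 95 * 0.737 = 70.015, so |A_typical| ~ 2^70.015 = 1.193e+21

1.193e+21


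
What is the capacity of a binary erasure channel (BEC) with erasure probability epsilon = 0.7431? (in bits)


C = 1 - epsilon = 1 - 0.7431 = 0.2569

0.2569 bits


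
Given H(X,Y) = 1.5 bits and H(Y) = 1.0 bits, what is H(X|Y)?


H(X|Y) = H(X,Y) - H(Y) = 1.5 - 1.0 = 0.5

0.5 bits


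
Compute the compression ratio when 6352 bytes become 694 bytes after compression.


Ratio = original / compressed = 6352 / 694 = 9.1527

9.1527


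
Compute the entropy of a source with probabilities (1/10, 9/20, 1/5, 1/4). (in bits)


H = -sum(p_i * log2(p_i)). Terms: -(1/10)*log2(1/10) = 0.332193; -(9/20)*log2(9/20) = 0.518401; -(1/5)*log2(1/5) = 0.464386; -(1/4)*log2(1/4) = 0.500000. H = 0.332193 + 0.518401 + 0.464386 + 0.500000 = 1.815

1.815 bits


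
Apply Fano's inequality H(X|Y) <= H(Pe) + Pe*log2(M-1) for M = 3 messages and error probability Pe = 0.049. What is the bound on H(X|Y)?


H(Pe) = -Pe*log2(Pe) - (1-Pe)*log2(1-Pe) = -0.049*log2(0.049) - 0.951*log2(0.951) = 0.213203 + 0.068931 = 0.2821. Pe*log2(M-1) = 0.049*log2(2) = 0.049000. Bound = H(Pe) + Pe*log2(M-1) = 0.213203 + 0.068931 + 0.049000 = 0.3311

0.3311 bits


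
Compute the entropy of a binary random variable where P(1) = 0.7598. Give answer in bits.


H = -p*log2(p) - (1-p)*log2(1-p). -0.7598*log2(0.7598) = 0.301115; -0.2402*log2(0.2402) = 0.494258. H = 0.301115 + 0.494258 = 0.7954

0.7954 bits


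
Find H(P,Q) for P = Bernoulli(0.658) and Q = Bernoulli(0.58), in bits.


H(P,Q) = -p*log2(q) - (1-p)*log2(1-q). -0.658*log2(0.58) = 0.517106; -0.342*log2(0.42) = 0.428026. H(P,Q) = 0.517106 + 0.428026 = 0.9451

0.9451 bits


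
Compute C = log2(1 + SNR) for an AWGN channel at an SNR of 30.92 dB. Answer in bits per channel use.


SNR_linear = 10^(30.92/10) = 1235.9474; C = log2(1 + SNR_linear) = log2(1 + 1235.9474) = 10.2726

10.2726 bits/channel use


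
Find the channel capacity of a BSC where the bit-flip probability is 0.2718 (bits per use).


H(p) = -p*log2(p) - (1-p)*log2(1-p) = -0.2718*log2(0.2718) - 0.7282*log2(0.7282) = 0.510816 + 0.333219 = 0.844. C = 1 - H(p) = 1 - 0.844 = 0.156

0.156 bits


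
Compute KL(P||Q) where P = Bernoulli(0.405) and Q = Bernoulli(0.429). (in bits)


KL = p*log2(p/q) + (1-p)*log2((1-p)/(1-q)) = 0.405*log2(0.405/0.429) + 0.595*log2(0.595/0.571) = 0.0017

0.0017 bits


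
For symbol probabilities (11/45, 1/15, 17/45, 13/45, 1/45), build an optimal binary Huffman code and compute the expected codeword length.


Huffman construction (repeatedly merge the two least-probable nodes; each merge adds 1 bit to every symbol beneath it): 1/45 + 1/15 = 4/45; 4/45 + 11/45 = 1/3; 13/45 + 1/3 = 28/45; 17/45 + 28/45 = 1. Resulting codeword lengths (in the order the probabilities were given): (3, 4, 1, 2, 4). L_avg = sum(p_i * l_i) = 11/45*3 + 1/15*4 + 17/45*1 + 13/45*2 + 1/45*4 = 92/45 = 2.0444

2.0444 bits


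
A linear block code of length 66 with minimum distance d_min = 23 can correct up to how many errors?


Correction capability = floor((d-1)/2) = floor((23-1)/2) = 11

11 errors


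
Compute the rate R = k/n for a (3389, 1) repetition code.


Rate = k/n = 1/3389

1/3389


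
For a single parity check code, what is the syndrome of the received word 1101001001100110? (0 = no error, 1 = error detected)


Syndrome = XOR of all bits = 1 XOR 1 XOR 0 XOR 1 XOR 0 XOR 0 XOR 1 XOR 0 XOR 0 XOR 1 XOR 1 XOR 0 XOR 0 XOR 1 XOR 1 XOR 0 = 0

0


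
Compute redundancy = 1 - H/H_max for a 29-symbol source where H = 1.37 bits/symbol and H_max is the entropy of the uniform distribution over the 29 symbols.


H_max = log2(K) = log2(29) = 4.858 bits/symbol. Redundancy = 1 - H/H_max = 1 - 1.37/4.858 = 1 - 0.282 = 0.718

0.718


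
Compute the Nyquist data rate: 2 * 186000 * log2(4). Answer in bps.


Rate = 2 * B * log2(M) = 2 * 186000 * 2.0 = 744000.0

744000.0 bps


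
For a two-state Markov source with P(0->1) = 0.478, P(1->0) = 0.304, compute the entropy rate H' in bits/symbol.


Stationary distribution: pi_0 = p10/(p01+p10) = 0.3887, pi_1 = 0.6113. Entropy rate H' = pi_0*H(p01) + pi_1*H(p10) = 0.3887*0.9986 + 0.6113*0.8861 = 0.9299

0.9299 bits/symbol


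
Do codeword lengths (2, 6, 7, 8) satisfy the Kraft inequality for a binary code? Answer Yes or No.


Kraft sum = sum(2^(-l_i)) = 0.2773, need <= 1. Result: satisfied (a binary prefix-free code with these lengths exists)

Yes


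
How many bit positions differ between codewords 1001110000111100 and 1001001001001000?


Count differing positions: . . . . ^ ^ ^ . . ^ ^ ^ . ^ . . = 7 differences

7


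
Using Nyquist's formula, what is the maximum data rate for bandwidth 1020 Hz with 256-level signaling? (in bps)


Rate = 2 * B * log2(M) = 2 * 1020 * 8.0 = 16320.0

16320.0 bps


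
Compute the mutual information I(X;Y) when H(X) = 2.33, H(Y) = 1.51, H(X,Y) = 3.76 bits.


I(X;Y) = H(X) + H(Y) - H(X,Y) = 2.33 + 1.51 - 3.76 = 0.08

0.08 bits


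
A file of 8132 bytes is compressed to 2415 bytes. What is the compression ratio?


Ratio = original / compressed = 8132 / 2415 = 3.3673

3.3673


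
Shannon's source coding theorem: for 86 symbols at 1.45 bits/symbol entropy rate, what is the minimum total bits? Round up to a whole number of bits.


Minimum bits >= n * H = 86 * 1.45 = 124.7, rounded up to a whole number of bits = 125

125 bits


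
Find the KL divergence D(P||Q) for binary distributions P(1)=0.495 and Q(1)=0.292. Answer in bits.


KL = p*log2(p/q) + (1-p)*log2((1-p)/(1-q)) = 0.495*log2(0.495/0.292) + 0.505*log2(0.505/0.708) = 0.1308

0.1308 bits


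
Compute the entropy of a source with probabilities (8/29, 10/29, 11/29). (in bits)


H = -sum(p_i * log2(p_i)). Terms: -(8/29)*log2(8/29) = 0.512546; -(10/29)*log2(10/29) = 0.529673; -(11/29)*log2(11/29) = 0.530484. H = 0.512546 + 0.529673 + 0.530484 = 1.5727

1.5727 bits


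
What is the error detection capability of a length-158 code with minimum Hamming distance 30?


Detection capability = d_min - 1 = 30 - 1 = 29

29 errors


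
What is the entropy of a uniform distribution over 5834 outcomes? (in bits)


H = log2(n) = log2(5834) = 12.5103

12.5103 bits


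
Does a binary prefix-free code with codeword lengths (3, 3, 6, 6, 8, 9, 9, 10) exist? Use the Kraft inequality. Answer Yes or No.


Kraft sum = sum(2^(-l_i)) = 0.29, need <= 1. Result: satisfied (a binary prefix-free code with these lengths exists)

Yes


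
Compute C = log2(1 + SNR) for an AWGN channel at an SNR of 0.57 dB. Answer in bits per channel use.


SNR_linear = 10^(0.57/10) = 1.1402; C = log2(1 + SNR_linear) = log2(1 + 1.1402) = 1.0978

1.0978 bits/channel use


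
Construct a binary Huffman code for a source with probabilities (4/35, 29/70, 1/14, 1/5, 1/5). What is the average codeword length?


Huffman construction (repeatedly merge the two least-probable nodes; each merge adds 1 bit to every symbol beneath it): 1/14 + 4/35 = 13/70; 13/70 + 1/5 = 27/70; 1/5 + 27/70 = 41/70; 29/70 + 41/70 = 1. Resulting codeword lengths (in the order the probabilities were given): (4, 1, 4, 3, 2). L_avg = sum(p_i * l_i) = 4/35*4 + 29/70*1 + 1/14*4 + 1/5*3 + 1/5*2 = 151/70 = 2.1571

2.1571 bits


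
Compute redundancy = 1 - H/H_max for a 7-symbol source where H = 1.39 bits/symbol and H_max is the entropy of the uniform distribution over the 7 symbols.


H_max = log2(K) = log2(7) = 2.8074 bits/symbol. Redundancy = 1 - H/H_max = 1 - 1.39/2.8074 = 1 - 0.4951 = 0.5049

0.5049


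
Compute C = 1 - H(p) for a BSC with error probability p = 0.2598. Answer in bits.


H(p) = -p*log2(p) - (1-p)*log2(1-p) = -0.2598*log2(0.2598) - 0.7402*log2(0.7402) = 0.505188 + 0.321256 = 0.8264. C = 1 - H(p) = 1 - 0.8264 = 0.1736

0.1736 bits


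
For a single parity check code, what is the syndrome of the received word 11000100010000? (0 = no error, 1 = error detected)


Syndrome = XOR of all bits = 1 XOR 1 XOR 0 XOR 0 XOR 0 XOR 1 XOR 0 XOR 0 XOR 0 XOR 1 XOR 0 XOR 0 XOR 0 XOR 0 = 0

0


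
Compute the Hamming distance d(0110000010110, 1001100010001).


Count differing positions: ^ ^ ^ ^ ^ . . . . . ^ ^ ^ = 8 differences

8


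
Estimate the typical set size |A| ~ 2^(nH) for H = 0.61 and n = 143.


log2|A_typical| = nH = 143 * 0.61 = 87.23, so |A_typical| ~ 2^87.23 = 1.815e+26

1.815e+26


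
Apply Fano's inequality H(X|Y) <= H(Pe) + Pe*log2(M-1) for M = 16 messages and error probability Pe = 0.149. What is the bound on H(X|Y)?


H(Pe) = -Pe*log2(Pe) - (1-Pe)*log2(1-Pe) = -0.149*log2(0.149) - 0.851*log2(0.851) = 0.409246 + 0.198086 = 0.6073. Pe*log2(M-1) = 0.149*log2(15) = 0.582127. Bound = H(Pe) + Pe*log2(M-1) = 0.409246 + 0.198086 + 0.582127 = 1.1895

1.1895 bits


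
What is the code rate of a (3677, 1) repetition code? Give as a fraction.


Rate = k/n = 1/3677

1/3677


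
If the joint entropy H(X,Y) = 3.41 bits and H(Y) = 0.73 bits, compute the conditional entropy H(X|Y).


H(X|Y) = H(X,Y) - H(Y) = 3.41 - 0.73 = 2.68

2.68 bits


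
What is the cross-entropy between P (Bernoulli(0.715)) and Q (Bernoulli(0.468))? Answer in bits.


H(P,Q) = -p*log2(q) - (1-p)*log2(1-q). -0.715*log2(0.468) = 0.783225; -0.285*log2(0.532) = 0.259493. H(P,Q) = 0.783225 + 0.259493 = 1.0427

1.0427 bits


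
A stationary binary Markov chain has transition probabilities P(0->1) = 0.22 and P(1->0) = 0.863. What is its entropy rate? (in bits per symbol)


Stationary distribution: pi_0 = p10/(p01+p10) = 0.7969, pi_1 = 0.2031. Entropy rate H' = pi_0*H(p01) + pi_1*H(p10) = 0.7969*0.7602 + 0.2031*0.5763 = 0.7228

0.7228 bits/symbol


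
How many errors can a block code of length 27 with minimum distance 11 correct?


Correction capability = floor((d-1)/2) = floor((11-1)/2) = 5

5 errors


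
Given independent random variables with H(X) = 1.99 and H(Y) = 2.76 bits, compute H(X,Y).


For independent variables, H(X,Y) = H(X) + H(Y) = 1.99 + 2.76 = 4.75

4.75 bits


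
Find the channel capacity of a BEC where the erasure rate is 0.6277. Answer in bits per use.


C = 1 - epsilon = 1 - 0.6277 = 0.3723

0.3723 bits


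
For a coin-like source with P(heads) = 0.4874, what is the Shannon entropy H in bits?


H = -p*log2(p) - (1-p)*log2(1-p). -0.4874*log2(0.4874) = 0.505347; -0.5126*log2(0.5126) = 0.494195. H = 0.505347 + 0.494195 = 0.9995

0.9995 bits


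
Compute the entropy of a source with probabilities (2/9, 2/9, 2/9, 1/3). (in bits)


H = -sum(p_i * log2(p_i)). Terms: -(2/9)*log2(2/9) = 0.482206; -(2/9)*log2(2/9) = 0.482206; -(2/9)*log2(2/9) = 0.482206; -(1/3)*log2(1/3) = 0.528321. H = 0.482206 + 0.482206 + 0.482206 + 0.528321 = 1.9749

1.9749 bits


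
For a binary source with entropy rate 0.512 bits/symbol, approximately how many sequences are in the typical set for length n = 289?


log2|A_typical| = nH = 289 * 0.512 = 147.968, so |A_typical| ~ 2^147.968 = 3.490e+44

3.490e+44


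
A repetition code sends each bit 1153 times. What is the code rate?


Rate = k/n = 1/1153

1/1153


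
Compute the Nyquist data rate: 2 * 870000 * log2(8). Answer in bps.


Rate = 2 * B * log2(M) = 2 * 870000 * 3.0 = 5220000.0

5220000.0 bps


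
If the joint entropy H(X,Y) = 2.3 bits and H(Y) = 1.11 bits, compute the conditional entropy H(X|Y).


H(X|Y) = H(X,Y) - H(Y) = 2.3 - 1.11 = 1.19

1.19 bits


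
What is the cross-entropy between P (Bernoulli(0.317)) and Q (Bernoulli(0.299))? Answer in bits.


H(P,Q) = -p*log2(q) - (1-p)*log2(1-q). -0.317*log2(0.299) = 0.552145; -0.683*log2(0.701) = 0.350047. H(P,Q) = 0.552145 + 0.350047 = 0.9022

0.9022 bits


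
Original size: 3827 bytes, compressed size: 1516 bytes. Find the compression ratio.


Ratio = original / compressed = 3827 / 1516 = 2.5244

2.5244


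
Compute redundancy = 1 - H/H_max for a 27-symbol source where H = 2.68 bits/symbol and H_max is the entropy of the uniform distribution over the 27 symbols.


H_max = log2(K) = log2(27) = 4.7549 bits/symbol. Redundancy = 1 - H/H_max = 1 - 2.68/4.7549 = 1 - 0.5636 = 0.4364

0.4364


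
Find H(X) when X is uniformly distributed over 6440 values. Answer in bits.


H = log2(n) = log2(6440) = 12.6528

12.6528 bits


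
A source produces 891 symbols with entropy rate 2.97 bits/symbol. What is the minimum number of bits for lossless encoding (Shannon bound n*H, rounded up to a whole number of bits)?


Minimum bits >= n * H = 891 * 2.97 = 2646.27, rounded up to a whole number of bits = 2647

2647 bits


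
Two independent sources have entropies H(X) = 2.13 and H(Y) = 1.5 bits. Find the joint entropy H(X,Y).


For independent variables, H(X,Y) = H(X) + H(Y) = 2.13 + 1.5 = 3.63

3.63 bits


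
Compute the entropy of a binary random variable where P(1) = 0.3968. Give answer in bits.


H = -p*log2(p) - (1-p)*log2(1-p). -0.3968*log2(0.3968) = 0.529139; -0.6032*log2(0.6032) = 0.439909. H = 0.529139 + 0.439909 = 0.969

0.969 bits


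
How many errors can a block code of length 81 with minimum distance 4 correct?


Correction capability = floor((d-1)/2) = floor((4-1)/2) = 1

1 errors


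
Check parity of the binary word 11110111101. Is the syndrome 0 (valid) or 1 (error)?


Syndrome = XOR of all bits = 1 XOR 1 XOR 1 XOR 1 XOR 0 XOR 1 XOR 1 XOR 1 XOR 1 XOR 0 XOR 1 = 1

1


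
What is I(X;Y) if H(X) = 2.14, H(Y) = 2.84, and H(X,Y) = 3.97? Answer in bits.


I(X;Y) = H(X) + H(Y) - H(X,Y) = 2.14 + 2.84 - 3.97 = 1.01

1.01 bits


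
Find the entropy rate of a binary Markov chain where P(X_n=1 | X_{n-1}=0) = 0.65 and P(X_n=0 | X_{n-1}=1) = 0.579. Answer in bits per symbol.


Stationary distribution: pi_0 = p10/(p01+p10) = 0.4711, pi_1 = 0.5289. Entropy rate H' = pi_0*H(p01) + pi_1*H(p10) = 0.4711*0.9341 + 0.5289*0.9819 = 0.9594

0.9594 bits/symbol


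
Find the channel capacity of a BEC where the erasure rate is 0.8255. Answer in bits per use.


C = 1 - epsilon = 1 - 0.8255 = 0.1745

0.1745 bits


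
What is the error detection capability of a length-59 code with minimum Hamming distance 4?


Detection capability = d_min - 1 = 4 - 1 = 3

3 errors


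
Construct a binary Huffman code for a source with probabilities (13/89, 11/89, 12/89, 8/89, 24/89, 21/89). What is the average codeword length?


Huffman construction (repeatedly merge the two least-probable nodes; each merge adds 1 bit to every symbol beneath it): 8/89 + 11/89 = 19/89; 12/89 + 13/89 = 25/89; 19/89 + 21/89 = 40/89; 24/89 + 25/89 = 49/89; 40/89 + 49/89 = 1. Resulting codeword lengths (in the order the probabilities were given): (3, 3, 3, 3, 2, 2). L_avg = sum(p_i * l_i) = 13/89*3 + 11/89*3 + 12/89*3 + 8/89*3 + 24/89*2 + 21/89*2 = 222/89 = 2.4944

2.4944 bits


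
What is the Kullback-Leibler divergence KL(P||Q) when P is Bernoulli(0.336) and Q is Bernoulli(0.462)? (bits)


KL = p*log2(p/q) + (1-p)*log2((1-p)/(1-q)) = 0.336*log2(0.336/0.462) + 0.664*log2(0.664/0.538) = 0.0472

0.0472 bits


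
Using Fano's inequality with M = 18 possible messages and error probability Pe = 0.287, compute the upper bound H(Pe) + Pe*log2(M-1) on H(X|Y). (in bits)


H(Pe) = -Pe*log2(Pe) - (1-Pe)*log2(1-Pe) = -0.287*log2(0.287) - 0.713*log2(0.713) = 0.516852 + 0.347963 = 0.8648. Pe*log2(M-1) = 0.287*log2(17) = 1.173102. Bound = H(Pe) + Pe*log2(M-1) = 0.516852 + 0.347963 + 1.173102 = 2.0379

2.0379 bits


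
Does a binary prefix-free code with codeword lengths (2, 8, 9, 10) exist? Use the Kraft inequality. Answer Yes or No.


Kraft sum = sum(2^(-l_i)) = 0.2568, need <= 1. Result: satisfied (a binary prefix-free code with these lengths exists)

Yes


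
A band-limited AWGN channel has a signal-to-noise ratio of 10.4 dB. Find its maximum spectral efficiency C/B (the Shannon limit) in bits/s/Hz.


SNR_linear = 10^(10.4/10) = 10.9648; C/B = log2(1 + SNR_linear) = log2(1 + 10.9648) = 3.5807

3.5807 bits/s/Hz


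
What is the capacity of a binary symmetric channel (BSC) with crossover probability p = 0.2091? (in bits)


H(p) = -p*log2(p) - (1-p)*log2(1-p) = -0.2091*log2(0.2091) - 0.7909*log2(0.7909) = 0.472092 + 0.267667 = 0.7398. C = 1 - H(p) = 1 - 0.7398 = 0.2602

0.2602 bits


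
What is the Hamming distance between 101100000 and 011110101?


Count differing positions: ^ ^ . . ^ . ^ . ^ = 5 differences

5


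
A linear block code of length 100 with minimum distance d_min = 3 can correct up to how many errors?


Correction capability = floor((d-1)/2) = floor((3-1)/2) = 1

1 errors


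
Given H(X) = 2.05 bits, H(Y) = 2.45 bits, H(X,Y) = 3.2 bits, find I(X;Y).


I(X;Y) = H(X) + H(Y) - H(X,Y) = 2.05 + 2.45 - 3.2 = 1.3

1.3 bits


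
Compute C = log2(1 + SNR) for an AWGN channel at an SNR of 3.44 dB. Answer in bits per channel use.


SNR_linear = 10^(3.44/10) = 2.208; C = log2(1 + SNR_linear) = log2(1 + 2.208) = 1.6817

1.6817 bits/channel use


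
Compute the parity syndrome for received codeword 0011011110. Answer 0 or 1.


Syndrome = XOR of all bits = 0 XOR 0 XOR 1 XOR 1 XOR 0 XOR 1 XOR 1 XOR 1 XOR 1 XOR 0 = 0

0


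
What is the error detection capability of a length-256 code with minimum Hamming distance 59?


Detection capability = d_min - 1 = 59 - 1 = 58

58 errors


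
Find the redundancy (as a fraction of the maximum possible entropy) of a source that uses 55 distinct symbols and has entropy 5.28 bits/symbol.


H_max = log2(K) = log2(55) = 5.7814 bits/symbol. Redundancy = 1 - H/H_max = 1 - 5.28/5.7814 = 1 - 0.9133 = 0.0867

0.0867


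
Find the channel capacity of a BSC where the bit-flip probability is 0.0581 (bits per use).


H(p) = -p*log2(p) - (1-p)*log2(1-p) = -0.0581*log2(0.0581) - 0.9419*log2(0.9419) = 0.238519 + 0.081337 = 0.3199. C = 1 - H(p) = 1 - 0.3199 = 0.6801

0.6801 bits


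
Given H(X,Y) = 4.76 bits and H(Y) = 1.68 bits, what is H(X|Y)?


H(X|Y) = H(X,Y) - H(Y) = 4.76 - 1.68 = 3.08

3.08 bits


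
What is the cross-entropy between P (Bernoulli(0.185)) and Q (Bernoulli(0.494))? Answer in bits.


H(P,Q) = -p*log2(q) - (1-p)*log2(1-q). -0.185*log2(0.494) = 0.188222; -0.815*log2(0.506) = 0.800974. H(P,Q) = 0.188222 + 0.800974 = 0.9892

0.9892 bits


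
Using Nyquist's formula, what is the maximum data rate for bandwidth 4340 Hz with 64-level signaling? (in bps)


Rate = 2 * B * log2(M) = 2 * 4340 * 6.0 = 52080.0

52080.0 bps


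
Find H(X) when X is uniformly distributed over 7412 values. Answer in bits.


H = log2(n) = log2(7412) = 12.8556

12.8556 bits


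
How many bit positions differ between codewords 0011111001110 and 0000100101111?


Count differing positions: . . ^ ^ . ^ ^ ^ . . . . ^ = 6 differences

6


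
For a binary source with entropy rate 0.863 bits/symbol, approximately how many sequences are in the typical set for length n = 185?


log2|A_typical| = nH = 185 * 0.863 = 159.655, so |A_typical| ~ 2^159.655 = 1.151e+48

1.151e+48
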